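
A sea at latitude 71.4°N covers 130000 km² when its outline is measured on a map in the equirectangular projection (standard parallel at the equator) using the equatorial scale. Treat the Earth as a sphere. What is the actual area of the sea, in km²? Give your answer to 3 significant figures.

41500 km²

Plate carrée maps x = Rλ, y = Rφ. The meridian scale is h = 1 and the parallel scale is k = 1/cos φ = sec φ.
Areal scale = h·k = 1 × sec φ; at 71.4°, h = 1.000, k = 3.135, so h·k = 3.135.
True area = apparent / (areal scale) = 130000 / 3.135 ≈ 41500 km².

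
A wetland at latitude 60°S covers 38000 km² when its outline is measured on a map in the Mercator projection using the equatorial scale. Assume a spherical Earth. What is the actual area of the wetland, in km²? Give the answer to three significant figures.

9500 km²

The Mercator projection is conformal; its linear scale factor is the same in every direction and equals sec φ = 1/cos φ.
Areal scale = k² = sec²φ = 1/cos²(60°) = 1/0.5000² = 4.000.
True area = apparent / (areal scale) = 38000 / 4.000 ≈ 9500 km².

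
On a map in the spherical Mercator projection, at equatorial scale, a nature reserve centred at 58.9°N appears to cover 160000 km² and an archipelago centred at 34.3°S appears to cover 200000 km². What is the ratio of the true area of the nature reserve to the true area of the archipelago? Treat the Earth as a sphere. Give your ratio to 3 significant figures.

0.313

Since Mercator area scale is 1/cos²φ, the true area equals the apparent area multiplied by cos²φ.
True area of nature reserve: 160000 × cos²(58.9°) = 160000 × 0.2668 = 42690 km².
True area of archipelago: 200000 × cos²(34.3°) = 200000 × 0.6824 = 136500 km².
Ratio = 42690 / 136500 ≈ 0.313.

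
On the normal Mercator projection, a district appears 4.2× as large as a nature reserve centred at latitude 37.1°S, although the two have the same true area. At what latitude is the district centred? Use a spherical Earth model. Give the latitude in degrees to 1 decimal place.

67.1°

For equal true areas on Mercator, apparent areas scale as sec²φ, so the ratio is cos²φ₂ / cos²φ₁.
cos²φ₂ / cos²φ₁ = 4.2  ⇒  cos φ₁ = cos 37.1° / √4.2 = 0.7976/2.049 = 0.3892.
φ₁ = arccos(0.3892) ≈ 67.1°.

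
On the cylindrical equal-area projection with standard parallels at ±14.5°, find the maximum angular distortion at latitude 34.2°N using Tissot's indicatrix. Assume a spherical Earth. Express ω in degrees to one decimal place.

Cylindrical equal-area (φ₀ = 14.5°): h = cos φ / cos 14.5° along meridians, k = cos 14.5° / cos φ along parallels; h·k = 1.
At 34.2°: h = 0.8543, k = 1.171; principal scales a = 1.171, b = 0.8543.
sin(ω/2) = (a − b)/(a + b) = 0.3163/2.025 = 0.1562, so ω = 2 arcsin(0.1562) ≈ 18.0°.

18.0°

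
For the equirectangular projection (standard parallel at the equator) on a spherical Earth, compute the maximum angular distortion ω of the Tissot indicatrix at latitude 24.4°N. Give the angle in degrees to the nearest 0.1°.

For the equirectangular projection with φ₀ = 0 (plate carrée), h = 1 along meridians and k = sec φ along parallels.
At 24.4°: h = 1.000, k = 1.098; principal scales a = 1.098, b = 1.000.
sin(ω/2) = (a − b)/(a + b) = 0.09808/2.098 = 0.04675, so ω = 2 arcsin(0.04675) ≈ 5.4°.

5.4°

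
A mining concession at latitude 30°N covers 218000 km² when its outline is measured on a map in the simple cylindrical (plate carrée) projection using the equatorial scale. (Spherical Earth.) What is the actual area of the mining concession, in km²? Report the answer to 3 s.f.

For the equirectangular projection with φ₀ = 0 (plate carrée), h = 1 along meridians and k = sec φ along parallels.
Areal scale = h·k = 1 × sec φ; at 30°, h = 1.000, k = 1.155, so h·k = 1.155.
True area = apparent / (areal scale) = 218000 / 1.155 ≈ 189000 km².

189000 km²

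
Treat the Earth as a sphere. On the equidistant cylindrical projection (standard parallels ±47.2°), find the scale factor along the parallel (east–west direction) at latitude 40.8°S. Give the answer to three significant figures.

0.898

The equidistant cylindrical projection with φ₀ = 47.2° has h = 1 (meridians true) and k = cos φ₀ / cos φ along parallels.
k = cos 47.2° / cos 40.8° = 0.6794/0.7570 = 0.8976.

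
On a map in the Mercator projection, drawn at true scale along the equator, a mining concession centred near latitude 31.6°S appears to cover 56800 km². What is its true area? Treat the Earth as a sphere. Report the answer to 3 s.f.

For Mercator, h = k = sec φ (a conformal cylindrical projection has a single point scale, 1/cos φ).
Areal scale = k² = sec²φ = 1/cos²(31.6°) = 1/0.8517² = 1.378.
True area = apparent / (areal scale) = 56800 / 1.378 ≈ 41200 km².

41200 km²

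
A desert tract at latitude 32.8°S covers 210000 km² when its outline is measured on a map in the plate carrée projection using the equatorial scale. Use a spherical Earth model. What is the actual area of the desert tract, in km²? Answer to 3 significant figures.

In the plate carrée (x = Rλ, y = Rφ), meridians are true-scale (h = 1) and parallels are stretched by k = sec φ.
Areal scale = h·k = 1 × sec φ; at 32.8°, h = 1.000, k = 1.190, so h·k = 1.190.
True area = apparent / (areal scale) = 210000 / 1.190 ≈ 177000 km².

177000 km²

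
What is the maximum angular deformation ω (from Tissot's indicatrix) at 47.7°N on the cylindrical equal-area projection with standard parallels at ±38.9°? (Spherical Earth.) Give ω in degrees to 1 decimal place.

16.6°

A cylindrical equal-area projection with standard parallel φ₀ has meridian scale h = cos φ / cos φ₀ and parallel scale k = cos φ₀ / cos φ (so areas are preserved, h·k = 1).
At 47.7°: h = 0.8648, k = 1.156; principal scales a = 1.156, b = 0.8648.
sin(ω/2) = (a − b)/(a + b) = 0.2916/2.021 = 0.1443, so ω = 2 arcsin(0.1443) ≈ 16.6°.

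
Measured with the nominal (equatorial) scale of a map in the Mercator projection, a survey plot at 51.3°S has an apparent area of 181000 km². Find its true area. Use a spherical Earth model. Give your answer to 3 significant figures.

For Mercator, h = k = sec φ (a conformal cylindrical projection has a single point scale, 1/cos φ).
Areal scale = k² = sec²φ = 1/cos²(51.3°) = 1/0.6252² = 2.558.
True area = apparent / (areal scale) = 181000 / 2.558 ≈ 70800 km².

70800 km²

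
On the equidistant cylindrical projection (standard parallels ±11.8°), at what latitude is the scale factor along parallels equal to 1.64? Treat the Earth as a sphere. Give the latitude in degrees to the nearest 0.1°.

53.4°

The equidistant cylindrical projection with φ₀ = 11.8° has h = 1 (meridians true) and k = cos φ₀ / cos φ along parallels.
k = cos φ₀ / cos φ = 1.64  ⇒  cos φ = cos 11.8° / 1.64 = 0.5969.
φ = arccos(0.5969) ≈ 53.4°.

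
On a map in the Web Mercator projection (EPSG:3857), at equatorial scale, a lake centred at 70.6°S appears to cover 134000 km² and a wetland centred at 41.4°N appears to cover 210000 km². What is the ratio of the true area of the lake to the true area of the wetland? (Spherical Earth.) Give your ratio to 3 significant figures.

0.125

Since Mercator area scale is 1/cos²φ, the true area equals the apparent area multiplied by cos²φ.
True area of lake: 134000 × cos²(70.6°) = 134000 × 0.1103 = 14780 km².
True area of wetland: 210000 × cos²(41.4°) = 210000 × 0.5627 = 118200 km².
Ratio = 14780 / 118200 ≈ 0.125.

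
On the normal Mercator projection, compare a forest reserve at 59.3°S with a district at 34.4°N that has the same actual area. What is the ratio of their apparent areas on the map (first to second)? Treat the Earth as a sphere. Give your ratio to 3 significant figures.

On Mercator, area is exaggerated by sec²φ = 1/cos²φ.
At 59.3°: sec²(59.3°) = 1/0.5105² = 3.837.
At 34.4°: sec²(34.4°) = 1/0.8251² = 1.469.
Ratio = 3.837/1.469 = cos²(34.4°)/cos²(59.3°) ≈ 2.61.

2.61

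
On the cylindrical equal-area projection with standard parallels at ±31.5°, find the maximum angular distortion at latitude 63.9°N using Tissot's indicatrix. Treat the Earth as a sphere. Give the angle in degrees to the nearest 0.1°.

Cylindrical equal-area (φ₀ = 31.5°): h = cos φ / cos 31.5° along meridians, k = cos 31.5° / cos φ along parallels; h·k = 1.
At 63.9°: h = 0.5160, k = 1.938; principal scales a = 1.938, b = 0.5160.
sin(ω/2) = (a − b)/(a + b) = 1.422/2.454 = 0.5795, so ω = 2 arcsin(0.5795) ≈ 70.8°.

70.8°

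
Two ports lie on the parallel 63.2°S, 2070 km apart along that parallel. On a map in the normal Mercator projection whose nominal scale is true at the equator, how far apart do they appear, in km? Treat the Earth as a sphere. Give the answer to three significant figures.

4590 km

Mercator is conformal, so the point scale is isotropic: h = k = sec φ = 1/cos φ.
Along the parallel, k = sec 63.2° = 1/0.4509 = 2.218.
Map distance = 2070 × 2.218 ≈ 4590 km.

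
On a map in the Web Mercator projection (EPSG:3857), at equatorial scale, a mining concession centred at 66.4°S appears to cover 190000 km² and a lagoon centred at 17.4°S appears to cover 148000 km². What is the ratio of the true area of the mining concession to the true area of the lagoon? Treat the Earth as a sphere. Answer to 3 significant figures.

0.226

On Mercator the areal scale is sec²φ, so true area = apparent × cos²φ.
True area of mining concession: 190000 × cos²(66.4°) = 190000 × 0.1603 = 30450 km².
True area of lagoon: 148000 × cos²(17.4°) = 148000 × 0.9106 = 134800 km².
Ratio = 30450 / 134800 ≈ 0.226.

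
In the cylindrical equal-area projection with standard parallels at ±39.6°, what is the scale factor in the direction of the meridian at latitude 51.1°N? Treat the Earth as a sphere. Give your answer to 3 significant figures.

Cylindrical equal-area (φ₀ = 39.6°): h = cos φ / cos 39.6° along meridians, k = cos 39.6° / cos φ along parallels; h·k = 1.
h = cos 51.1° / cos 39.6° = 0.6280/0.7705 = 0.8150.

0.815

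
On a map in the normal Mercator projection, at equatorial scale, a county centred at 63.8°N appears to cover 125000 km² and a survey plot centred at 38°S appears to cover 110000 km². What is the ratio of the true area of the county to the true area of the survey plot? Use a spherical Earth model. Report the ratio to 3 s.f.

0.357

Since Mercator area scale is 1/cos²φ, the true area equals the apparent area multiplied by cos²φ.
True area of county: 125000 × cos²(63.8°) = 125000 × 0.1949 = 24370 km².
True area of survey plot: 110000 × cos²(38°) = 110000 × 0.6210 = 68310 km².
Ratio = 24370 / 68310 ≈ 0.357.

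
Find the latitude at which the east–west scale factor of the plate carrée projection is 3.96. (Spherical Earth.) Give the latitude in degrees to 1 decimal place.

75.4°

Plate carrée: h = 1, k = sec φ along parallels.
sec φ = 3.96  ⇒  cos φ = 0.2525  ⇒  φ ≈ 75.4°.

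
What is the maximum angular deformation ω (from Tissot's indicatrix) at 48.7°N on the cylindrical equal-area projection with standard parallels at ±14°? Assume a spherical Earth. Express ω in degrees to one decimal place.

A cylindrical equal-area projection with standard parallel φ₀ has meridian scale h = cos φ / cos φ₀ and parallel scale k = cos φ₀ / cos φ (so areas are preserved, h·k = 1).
At 48.7°: h = 0.6802, k = 1.470; principal scales a = 1.470, b = 0.6802.
sin(ω/2) = (a − b)/(a + b) = 0.7899/2.150 = 0.3674, so ω = 2 arcsin(0.3674) ≈ 43.1°.

43.1°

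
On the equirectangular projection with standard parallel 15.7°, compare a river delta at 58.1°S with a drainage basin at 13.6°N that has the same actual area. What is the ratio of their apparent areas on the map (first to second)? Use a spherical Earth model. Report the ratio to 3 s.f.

With standard parallel φ₀ = 15.7°, the equirectangular projection gives x = Rλ cos φ₀, y = Rφ, so h = 1 and k = cos 15.7° / cos φ.
Areal scale at 58.1°: h·k = 1.000 × 1.822 = 1.822.
Areal scale at 13.6°: h·k = 1.000 × 0.9905 = 0.9905.
Ratio = 1.822/0.9905 ≈ 1.84.

1.84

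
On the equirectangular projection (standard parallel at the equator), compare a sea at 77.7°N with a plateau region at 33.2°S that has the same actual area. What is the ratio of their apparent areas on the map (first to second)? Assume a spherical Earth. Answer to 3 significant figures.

For the equirectangular projection with φ₀ = 0 (plate carrée), h = 1 along meridians and k = sec φ along parallels.
Areal scale at 77.7°: h·k = 1.000 × 4.694 = 4.694.
Areal scale at 33.2°: h·k = 1.000 × 1.195 = 1.195.
Ratio = 4.694/1.195 ≈ 3.93.

3.93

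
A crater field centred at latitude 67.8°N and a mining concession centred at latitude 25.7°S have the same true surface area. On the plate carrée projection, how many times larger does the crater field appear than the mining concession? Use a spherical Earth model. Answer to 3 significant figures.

Plate carrée maps x = Rλ, y = Rφ. The meridian scale is h = 1 and the parallel scale is k = 1/cos φ = sec φ.
Areal scale at 67.8°: h·k = 1.000 × 2.647 = 2.647.
Areal scale at 25.7°: h·k = 1.000 × 1.110 = 1.110.
Ratio = 2.647/1.110 ≈ 2.38.

2.38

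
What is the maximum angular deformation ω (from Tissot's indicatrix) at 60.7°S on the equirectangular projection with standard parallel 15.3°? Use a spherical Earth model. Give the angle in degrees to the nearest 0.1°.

In the equirectangular projection with standard parallel φ₀ = 15.3° (x = Rλ cos φ₀, y = Rφ), meridians are true-scale (h = 1) and the parallel scale is k = cos φ₀ / cos φ.
At 60.7°: h = 1.000, k = 1.971; principal scales a = 1.971, b = 1.000.
sin(ω/2) = (a − b)/(a + b) = 0.9710/2.971 = 0.3268, so ω = 2 arcsin(0.3268) ≈ 38.2°.

38.2°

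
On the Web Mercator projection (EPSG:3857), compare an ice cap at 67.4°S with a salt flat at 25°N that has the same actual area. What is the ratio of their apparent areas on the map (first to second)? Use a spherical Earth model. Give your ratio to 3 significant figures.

Mercator areal scale is sec²φ.
At 67.4°: sec²(67.4°) = 1/0.3843² = 6.771.
At 25°: sec²(25°) = 1/0.9063² = 1.217.
Ratio = 6.771/1.217 = cos²(25°)/cos²(67.4°) ≈ 5.56.

5.56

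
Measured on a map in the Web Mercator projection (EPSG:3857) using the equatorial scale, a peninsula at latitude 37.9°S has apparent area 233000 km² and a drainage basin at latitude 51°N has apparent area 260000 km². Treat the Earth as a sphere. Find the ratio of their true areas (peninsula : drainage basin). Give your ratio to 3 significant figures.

On Mercator the areal scale is sec²φ, so true area = apparent × cos²φ.
True area of peninsula: 233000 × cos²(37.9°) = 233000 × 0.6227 = 145100 km².
True area of drainage basin: 260000 × cos²(51°) = 260000 × 0.3960 = 103000 km².
Ratio = 145100 / 103000 ≈ 1.41.

1.41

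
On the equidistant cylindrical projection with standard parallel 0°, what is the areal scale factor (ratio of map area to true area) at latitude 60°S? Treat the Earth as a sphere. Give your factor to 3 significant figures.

2.00

Plate carrée maps x = Rλ, y = Rφ. The meridian scale is h = 1 and the parallel scale is k = 1/cos φ = sec φ.
Areal scale = h·k = 1 × sec φ; at 60°, h = 1.000, k = 2.000, so h·k = 2.000.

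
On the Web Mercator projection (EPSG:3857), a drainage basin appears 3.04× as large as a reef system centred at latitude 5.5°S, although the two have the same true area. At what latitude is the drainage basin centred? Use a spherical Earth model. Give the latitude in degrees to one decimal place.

For equal true areas on Mercator, apparent areas scale as sec²φ, so the ratio is cos²φ₂ / cos²φ₁.
cos²φ₂ / cos²φ₁ = 3.04  ⇒  cos φ₁ = cos 5.5° / √3.04 = 0.9954/1.744 = 0.5709.
φ₁ = arccos(0.5709) ≈ 55.2°.

55.2°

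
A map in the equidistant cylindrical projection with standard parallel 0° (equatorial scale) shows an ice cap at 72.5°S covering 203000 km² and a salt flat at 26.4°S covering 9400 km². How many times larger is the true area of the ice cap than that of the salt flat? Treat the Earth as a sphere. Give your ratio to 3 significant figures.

7.25

Plate carrée has h = 1 and k = sec φ, giving areal scale sec φ; true area = (apparent area) · cos φ.
True area of ice cap: 203000 × cos(72.5°) = 203000 × 0.3007 = 61040 km².
True area of salt flat: 9400 × cos(26.4°) = 9400 × 0.8957 = 8420 km².
Ratio = 61040 / 8420 ≈ 7.25.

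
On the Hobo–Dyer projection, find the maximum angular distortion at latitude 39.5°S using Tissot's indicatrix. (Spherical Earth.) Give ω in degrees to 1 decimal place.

Hobo–Dyer is a cylindrical equal-area projection with standard parallels at ±37.5°. For cylindrical equal-area with standard parallel φ₀, h = cos φ / cos φ₀ and k = cos φ₀ / cos φ, so h·k = 1.
At 39.5°: h = 0.9726, k = 1.028; principal scales a = 1.028, b = 0.9726.
sin(ω/2) = (a − b)/(a + b) = 0.05555/2.001 = 0.02776, so ω = 2 arcsin(0.02776) ≈ 3.2°.

3.2°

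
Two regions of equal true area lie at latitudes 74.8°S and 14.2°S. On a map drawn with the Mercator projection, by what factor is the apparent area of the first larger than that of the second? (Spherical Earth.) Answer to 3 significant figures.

13.7

On Mercator, area is exaggerated by sec²φ = 1/cos²φ.
At 74.8°: sec²(74.8°) = 1/0.2622² = 14.55.
At 14.2°: sec²(14.2°) = 1/0.9694² = 1.064.
Ratio = 14.55/1.064 = cos²(14.2°)/cos²(74.8°) ≈ 13.7.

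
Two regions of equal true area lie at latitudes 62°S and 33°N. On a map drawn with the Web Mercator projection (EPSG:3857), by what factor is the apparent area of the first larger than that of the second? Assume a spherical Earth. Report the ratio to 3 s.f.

Mercator areal scale is sec²φ.
At 62°: sec²(62°) = 1/0.4695² = 4.537.
At 33°: sec²(33°) = 1/0.8387² = 1.422.
Ratio = 4.537/1.422 = cos²(33°)/cos²(62°) ≈ 3.19.

3.19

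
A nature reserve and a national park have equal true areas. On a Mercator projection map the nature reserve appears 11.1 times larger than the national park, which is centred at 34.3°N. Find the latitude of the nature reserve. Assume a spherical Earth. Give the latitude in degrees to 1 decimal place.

On Mercator, (apparent₁)/(apparent₂) = sec²φ₁ / sec²φ₂ when true areas are equal.
cos²φ₂ / cos²φ₁ = 11.1  ⇒  cos φ₁ = cos 34.3° / √11.1 = 0.8261/3.332 = 0.2480.
φ₁ = arccos(0.2480) ≈ 75.6°.

75.6°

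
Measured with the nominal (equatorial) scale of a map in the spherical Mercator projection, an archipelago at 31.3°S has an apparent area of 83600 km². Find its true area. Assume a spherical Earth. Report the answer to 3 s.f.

Mercator is conformal, so the point scale is isotropic: h = k = sec φ = 1/cos φ.
Areal scale = k² = sec²φ = 1/cos²(31.3°) = 1/0.8545² = 1.370.
True area = apparent / (areal scale) = 83600 / 1.370 ≈ 61000 km².

61000 km²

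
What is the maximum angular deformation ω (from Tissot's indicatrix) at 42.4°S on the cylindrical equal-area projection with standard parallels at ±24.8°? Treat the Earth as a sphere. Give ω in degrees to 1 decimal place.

A cylindrical equal-area projection with standard parallel φ₀ has meridian scale h = cos φ / cos φ₀ and parallel scale k = cos φ₀ / cos φ (so areas are preserved, h·k = 1).
At 42.4°: h = 0.8135, k = 1.229; principal scales a = 1.229, b = 0.8135.
sin(ω/2) = (a − b)/(a + b) = 0.4158/2.043 = 0.2036, so ω = 2 arcsin(0.2036) ≈ 23.5°.

23.5°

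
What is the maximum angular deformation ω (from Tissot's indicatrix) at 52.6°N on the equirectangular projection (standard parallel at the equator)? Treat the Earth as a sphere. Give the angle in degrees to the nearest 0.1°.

28.3°

In the plate carrée (x = Rλ, y = Rφ), meridians are true-scale (h = 1) and parallels are stretched by k = sec φ.
At 52.6°: h = 1.000, k = 1.646; principal scales a = 1.646, b = 1.000.
sin(ω/2) = (a − b)/(a + b) = 0.6464/2.646 = 0.2443, so ω = 2 arcsin(0.2443) ≈ 28.3°.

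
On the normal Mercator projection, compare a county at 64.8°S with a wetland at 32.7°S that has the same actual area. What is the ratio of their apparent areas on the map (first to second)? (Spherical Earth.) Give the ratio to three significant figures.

3.91

Mercator is conformal with k = sec φ, so areal scale = k² = sec²φ.
At 64.8°: sec²(64.8°) = 1/0.4258² = 5.516.
At 32.7°: sec²(32.7°) = 1/0.8415² = 1.412.
Ratio = 5.516/1.412 = cos²(32.7°)/cos²(64.8°) ≈ 3.91.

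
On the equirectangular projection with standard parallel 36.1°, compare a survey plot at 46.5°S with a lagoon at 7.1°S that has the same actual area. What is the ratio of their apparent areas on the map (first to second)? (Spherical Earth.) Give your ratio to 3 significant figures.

1.44

The equidistant cylindrical projection with φ₀ = 36.1° has h = 1 (meridians true) and k = cos φ₀ / cos φ along parallels.
Areal scale at 46.5°: h·k = 1.000 × 1.174 = 1.174.
Areal scale at 7.1°: h·k = 1.000 × 0.8142 = 0.8142.
Ratio = 1.174/0.8142 ≈ 1.44.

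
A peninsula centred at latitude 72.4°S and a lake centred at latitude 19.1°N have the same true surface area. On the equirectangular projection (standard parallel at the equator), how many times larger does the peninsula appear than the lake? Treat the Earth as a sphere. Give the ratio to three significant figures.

3.13

For the equirectangular projection with φ₀ = 0 (plate carrée), h = 1 along meridians and k = sec φ along parallels.
Areal scale at 72.4°: h·k = 1.000 × 3.307 = 3.307.
Areal scale at 19.1°: h·k = 1.000 × 1.058 = 1.058.
Ratio = 3.307/1.058 ≈ 3.13.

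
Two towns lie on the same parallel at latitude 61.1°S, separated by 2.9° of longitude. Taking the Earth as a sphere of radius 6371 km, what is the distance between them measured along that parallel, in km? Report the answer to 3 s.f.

Arc length along a parallel = R cos φ · Δλ (with Δλ in radians).
= 6371 × cos 61.1° × (2.9° × π/180) = 6371 × 0.4833 × 0.05061 ≈ 156 km.

156 km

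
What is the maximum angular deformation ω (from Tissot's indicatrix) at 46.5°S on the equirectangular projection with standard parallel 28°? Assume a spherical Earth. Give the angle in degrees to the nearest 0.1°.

14.2°

With standard parallel φ₀ = 28°, the equirectangular projection gives x = Rλ cos φ₀, y = Rφ, so h = 1 and k = cos 28° / cos φ.
At 46.5°: h = 1.000, k = 1.283; principal scales a = 1.283, b = 1.000.
sin(ω/2) = (a − b)/(a + b) = 0.2827/2.283 = 0.1238, so ω = 2 arcsin(0.1238) ≈ 14.2°.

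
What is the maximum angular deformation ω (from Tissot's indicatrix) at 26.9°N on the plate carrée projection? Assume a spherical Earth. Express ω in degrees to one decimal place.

6.6°

For the equirectangular projection with φ₀ = 0 (plate carrée), h = 1 along meridians and k = sec φ along parallels.
At 26.9°: h = 1.000, k = 1.121; principal scales a = 1.121, b = 1.000.
sin(ω/2) = (a − b)/(a + b) = 0.1213/2.121 = 0.05720, so ω = 2 arcsin(0.05720) ≈ 6.6°.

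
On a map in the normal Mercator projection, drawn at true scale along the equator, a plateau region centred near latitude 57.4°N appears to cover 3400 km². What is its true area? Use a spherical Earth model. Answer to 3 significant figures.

The Mercator projection is conformal; its linear scale factor is the same in every direction and equals sec φ = 1/cos φ.
Areal scale = k² = sec²φ = 1/cos²(57.4°) = 1/0.5388² = 3.445.
True area = apparent / (areal scale) = 3400 / 3.445 ≈ 987 km².

987 km²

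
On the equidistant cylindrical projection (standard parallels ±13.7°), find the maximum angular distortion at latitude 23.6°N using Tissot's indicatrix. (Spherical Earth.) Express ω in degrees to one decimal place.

With standard parallel φ₀ = 13.7°, the equirectangular projection gives x = Rλ cos φ₀, y = Rφ, so h = 1 and k = cos 13.7° / cos φ.
At 23.6°: h = 1.000, k = 1.060; principal scales a = 1.060, b = 1.000.
sin(ω/2) = (a − b)/(a + b) = 0.06022/2.060 = 0.02923, so ω = 2 arcsin(0.02923) ≈ 3.4°.

3.4°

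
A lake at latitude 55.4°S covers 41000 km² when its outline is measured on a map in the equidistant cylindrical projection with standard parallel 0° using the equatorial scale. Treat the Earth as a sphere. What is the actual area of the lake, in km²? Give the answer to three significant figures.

For the equirectangular projection with φ₀ = 0 (plate carrée), h = 1 along meridians and k = sec φ along parallels.
Areal scale = h·k = 1 × sec φ; at 55.4°, h = 1.000, k = 1.761, so h·k = 1.761.
True area = apparent / (areal scale) = 41000 / 1.761 ≈ 23300 km².

23300 km²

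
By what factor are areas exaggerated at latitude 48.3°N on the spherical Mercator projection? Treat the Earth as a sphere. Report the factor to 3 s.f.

The Mercator projection is conformal; its linear scale factor is the same in every direction and equals sec φ = 1/cos φ.
Areal scale = k² = sec²φ = 1/cos²(48.3°) = 1/0.6652² = 2.260.

2.26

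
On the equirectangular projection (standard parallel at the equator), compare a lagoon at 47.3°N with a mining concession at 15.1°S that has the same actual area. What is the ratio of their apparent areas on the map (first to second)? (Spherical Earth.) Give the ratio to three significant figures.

1.42

For the equirectangular projection with φ₀ = 0 (plate carrée), h = 1 along meridians and k = sec φ along parallels.
Areal scale at 47.3°: h·k = 1.000 × 1.475 = 1.475.
Areal scale at 15.1°: h·k = 1.000 × 1.036 = 1.036.
Ratio = 1.475/1.036 ≈ 1.42.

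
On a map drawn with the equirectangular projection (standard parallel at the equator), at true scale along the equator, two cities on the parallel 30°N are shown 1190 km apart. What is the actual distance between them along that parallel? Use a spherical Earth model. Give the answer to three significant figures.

1030 km

Plate carrée maps x = Rλ, y = Rφ. The meridian scale is h = 1 and the parallel scale is k = 1/cos φ = sec φ.
Along the parallel at 30°, map distances are exaggerated by k = sec 30° = 1.155.
True distance = 1190 / 1.155 = 1190 × cos 30° ≈ 1030 km.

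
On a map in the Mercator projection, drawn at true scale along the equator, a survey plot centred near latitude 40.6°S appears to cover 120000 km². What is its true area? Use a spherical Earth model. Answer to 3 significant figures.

69200 km²

The Mercator projection is conformal; its linear scale factor is the same in every direction and equals sec φ = 1/cos φ.
Areal scale = k² = sec²φ = 1/cos²(40.6°) = 1/0.7593² = 1.735.
True area = apparent / (areal scale) = 120000 / 1.735 ≈ 69200 km².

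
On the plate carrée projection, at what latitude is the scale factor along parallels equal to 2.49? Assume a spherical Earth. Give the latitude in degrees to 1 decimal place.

66.3°

Plate carrée: h = 1, k = sec φ along parallels.
sec φ = 2.49  ⇒  cos φ = 0.4016  ⇒  φ ≈ 66.3°.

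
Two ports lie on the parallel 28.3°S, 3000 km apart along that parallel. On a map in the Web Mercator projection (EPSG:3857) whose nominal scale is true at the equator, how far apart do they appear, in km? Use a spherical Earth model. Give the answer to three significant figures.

3410 km

For Mercator, h = k = sec φ (a conformal cylindrical projection has a single point scale, 1/cos φ).
Along the parallel, k = sec 28.3° = 1/0.8805 = 1.136.
Map distance = 3000 × 1.136 ≈ 3410 km.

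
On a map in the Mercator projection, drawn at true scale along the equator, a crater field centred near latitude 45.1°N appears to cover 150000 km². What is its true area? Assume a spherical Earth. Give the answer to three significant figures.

For Mercator, h = k = sec φ (a conformal cylindrical projection has a single point scale, 1/cos φ).
Areal scale = k² = sec²φ = 1/cos²(45.1°) = 1/0.7059² = 2.007.
True area = apparent / (areal scale) = 150000 / 2.007 ≈ 74700 km².

74700 km²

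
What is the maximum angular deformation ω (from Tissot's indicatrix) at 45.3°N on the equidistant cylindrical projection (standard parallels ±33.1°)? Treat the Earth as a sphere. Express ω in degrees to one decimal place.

10.0°

In the equirectangular projection with standard parallel φ₀ = 33.1° (x = Rλ cos φ₀, y = Rφ), meridians are true-scale (h = 1) and the parallel scale is k = cos φ₀ / cos φ.
At 45.3°: h = 1.000, k = 1.191; principal scales a = 1.191, b = 1.000.
sin(ω/2) = (a − b)/(a + b) = 0.1910/2.191 = 0.08716, so ω = 2 arcsin(0.08716) ≈ 10.0°.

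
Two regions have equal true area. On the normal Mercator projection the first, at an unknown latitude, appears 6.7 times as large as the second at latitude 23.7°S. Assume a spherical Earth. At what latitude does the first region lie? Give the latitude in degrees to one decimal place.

On Mercator, (apparent₁)/(apparent₂) = sec²φ₁ / sec²φ₂ when true areas are equal.
cos²φ₂ / cos²φ₁ = 6.7  ⇒  cos φ₁ = cos 23.7° / √6.7 = 0.9157/2.588 = 0.3538.
φ₁ = arccos(0.3538) ≈ 69.3°.

69.3°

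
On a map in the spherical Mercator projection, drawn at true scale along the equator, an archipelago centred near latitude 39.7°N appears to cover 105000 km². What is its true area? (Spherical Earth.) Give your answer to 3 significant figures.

For Mercator, h = k = sec φ (a conformal cylindrical projection has a single point scale, 1/cos φ).
Areal scale = k² = sec²φ = 1/cos²(39.7°) = 1/0.7694² = 1.689.
True area = apparent / (areal scale) = 105000 / 1.689 ≈ 62200 km².

62200 km²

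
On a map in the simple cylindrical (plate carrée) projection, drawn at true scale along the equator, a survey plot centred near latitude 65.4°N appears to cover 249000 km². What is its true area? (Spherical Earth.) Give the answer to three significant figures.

104000 km²

For the equirectangular projection with φ₀ = 0 (plate carrée), h = 1 along meridians and k = sec φ along parallels.
Areal scale = h·k = 1 × sec φ; at 65.4°, h = 1.000, k = 2.402, so h·k = 2.402.
True area = apparent / (areal scale) = 249000 / 2.402 ≈ 104000 km².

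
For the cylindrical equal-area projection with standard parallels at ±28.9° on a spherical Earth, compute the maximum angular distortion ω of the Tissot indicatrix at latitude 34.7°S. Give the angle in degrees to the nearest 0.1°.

7.2°

A cylindrical equal-area projection with standard parallel φ₀ has meridian scale h = cos φ / cos φ₀ and parallel scale k = cos φ₀ / cos φ (so areas are preserved, h·k = 1).
At 34.7°: h = 0.9391, k = 1.065; principal scales a = 1.065, b = 0.9391.
sin(ω/2) = (a − b)/(a + b) = 0.1258/2.004 = 0.06276, so ω = 2 arcsin(0.06276) ≈ 7.2°.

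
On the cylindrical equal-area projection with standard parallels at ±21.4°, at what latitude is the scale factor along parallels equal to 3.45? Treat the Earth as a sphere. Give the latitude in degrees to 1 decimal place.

74.3°

Cylindrical equal-area (φ₀ = 21.4°): h = cos φ / cos 21.4° along meridians, k = cos 21.4° / cos φ along parallels; h·k = 1.
k = cos φ₀ / cos φ = 3.45  ⇒  cos φ = cos 21.4° / 3.45 = 0.2699.
φ = arccos(0.2699) ≈ 74.3°.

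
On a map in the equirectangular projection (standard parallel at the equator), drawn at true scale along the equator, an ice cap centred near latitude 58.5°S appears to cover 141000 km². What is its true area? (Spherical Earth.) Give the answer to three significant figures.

For the equirectangular projection with φ₀ = 0 (plate carrée), h = 1 along meridians and k = sec φ along parallels.
Areal scale = h·k = 1 × sec φ; at 58.5°, h = 1.000, k = 1.914, so h·k = 1.914.
True area = apparent / (areal scale) = 141000 / 1.914 ≈ 73700 km².

73700 km²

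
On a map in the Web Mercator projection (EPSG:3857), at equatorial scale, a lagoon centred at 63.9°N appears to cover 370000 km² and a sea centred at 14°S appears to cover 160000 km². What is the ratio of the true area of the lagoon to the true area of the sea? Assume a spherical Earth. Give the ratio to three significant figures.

On Mercator the areal scale is sec²φ, so true area = apparent × cos²φ.
True area of lagoon: 370000 × cos²(63.9°) = 370000 × 0.1935 = 71610 km².
True area of sea: 160000 × cos²(14°) = 160000 × 0.9415 = 150600 km².
Ratio = 71610 / 150600 ≈ 0.475.

0.475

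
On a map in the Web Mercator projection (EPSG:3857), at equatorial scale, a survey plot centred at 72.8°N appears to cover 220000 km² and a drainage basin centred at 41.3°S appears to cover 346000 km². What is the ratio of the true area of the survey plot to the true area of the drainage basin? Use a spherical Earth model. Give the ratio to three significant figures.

0.0985

On Mercator the areal scale is sec²φ, so true area = apparent × cos²φ.
True area of survey plot: 220000 × cos²(72.8°) = 220000 × 0.08744 = 19240 km².
True area of drainage basin: 346000 × cos²(41.3°) = 346000 × 0.5644 = 195300 km².
Ratio = 19240 / 195300 ≈ 0.0985.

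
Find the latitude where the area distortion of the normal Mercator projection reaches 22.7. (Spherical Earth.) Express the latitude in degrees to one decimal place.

Mercator areal scale is sec²φ.
sec²φ = 22.7  ⇒  cos²φ = 0.04405  ⇒  cos φ = 0.2099.
φ = arccos(0.2099) ≈ 77.9°.

77.9°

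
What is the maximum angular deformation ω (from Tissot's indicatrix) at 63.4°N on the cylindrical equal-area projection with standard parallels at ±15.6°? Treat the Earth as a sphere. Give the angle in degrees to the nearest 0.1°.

A cylindrical equal-area projection with standard parallel φ₀ has meridian scale h = cos φ / cos φ₀ and parallel scale k = cos φ₀ / cos φ (so areas are preserved, h·k = 1).
At 63.4°: h = 0.4649, k = 2.151; principal scales a = 2.151, b = 0.4649.
sin(ω/2) = (a − b)/(a + b) = 1.686/2.616 = 0.6446, so ω = 2 arcsin(0.6446) ≈ 80.3°.

80.3°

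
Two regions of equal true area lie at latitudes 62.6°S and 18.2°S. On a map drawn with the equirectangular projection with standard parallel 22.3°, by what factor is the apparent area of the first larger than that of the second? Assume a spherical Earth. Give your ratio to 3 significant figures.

2.06

The equidistant cylindrical projection with φ₀ = 22.3° has h = 1 (meridians true) and k = cos φ₀ / cos φ along parallels.
Areal scale at 62.6°: h·k = 1.000 × 2.010 = 2.010.
Areal scale at 18.2°: h·k = 1.000 × 0.9739 = 0.9739.
Ratio = 2.010/0.9739 ≈ 2.06.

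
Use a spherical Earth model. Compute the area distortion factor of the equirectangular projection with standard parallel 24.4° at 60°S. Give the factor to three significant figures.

1.82

With standard parallel φ₀ = 24.4°, the equirectangular projection gives x = Rλ cos φ₀, y = Rφ, so h = 1 and k = cos 24.4° / cos φ.
Areal scale = h·k = 1 × cos φ₀ / cos φ; at 60°, h = 1.000, k = 1.821, so h·k = 1.821.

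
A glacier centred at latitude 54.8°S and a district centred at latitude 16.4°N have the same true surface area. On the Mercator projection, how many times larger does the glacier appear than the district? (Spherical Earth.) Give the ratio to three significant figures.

2.77

Mercator is conformal with k = sec φ, so areal scale = k² = sec²φ.
At 54.8°: sec²(54.8°) = 1/0.5764² = 3.010.
At 16.4°: sec²(16.4°) = 1/0.9593² = 1.087.
Ratio = 3.010/1.087 = cos²(16.4°)/cos²(54.8°) ≈ 2.77.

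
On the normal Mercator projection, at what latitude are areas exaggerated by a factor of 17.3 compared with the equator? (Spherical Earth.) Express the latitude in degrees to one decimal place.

Mercator areal scale is sec²φ.
sec²φ = 17.3  ⇒  cos²φ = 0.05780  ⇒  cos φ = 0.2404.
φ = arccos(0.2404) ≈ 76.1°.

76.1°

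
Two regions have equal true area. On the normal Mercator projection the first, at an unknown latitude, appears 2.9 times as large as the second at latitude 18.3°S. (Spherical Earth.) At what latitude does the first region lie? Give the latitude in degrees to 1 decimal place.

Mercator areal scale is sec²φ, so apparent-area ratio = sec²φ₁ / sec²φ₂ = cos²φ₂ / cos²φ₁.
cos²φ₂ / cos²φ₁ = 2.9  ⇒  cos φ₁ = cos 18.3° / √2.9 = 0.9494/1.703 = 0.5575.
φ₁ = arccos(0.5575) ≈ 56.1°.

56.1°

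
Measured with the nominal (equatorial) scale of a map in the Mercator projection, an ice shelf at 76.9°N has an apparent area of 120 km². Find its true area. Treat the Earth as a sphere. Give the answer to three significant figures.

For Mercator, h = k = sec φ (a conformal cylindrical projection has a single point scale, 1/cos φ).
Areal scale = k² = sec²φ = 1/cos²(76.9°) = 1/0.2267² = 19.47.
True area = apparent / (areal scale) = 120 / 19.47 ≈ 6.16 km².

6.16 km²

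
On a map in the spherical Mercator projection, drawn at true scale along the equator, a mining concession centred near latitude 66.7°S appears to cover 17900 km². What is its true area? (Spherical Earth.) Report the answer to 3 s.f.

For Mercator, h = k = sec φ (a conformal cylindrical projection has a single point scale, 1/cos φ).
Areal scale = k² = sec²φ = 1/cos²(66.7°) = 1/0.3955² = 6.392.
True area = apparent / (areal scale) = 17900 / 6.392 ≈ 2800 km².

2800 km²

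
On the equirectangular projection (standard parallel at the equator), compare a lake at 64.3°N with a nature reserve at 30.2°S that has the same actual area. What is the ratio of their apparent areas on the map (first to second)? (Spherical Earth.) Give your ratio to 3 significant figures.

1.99

For the equirectangular projection with φ₀ = 0 (plate carrée), h = 1 along meridians and k = sec φ along parallels.
Areal scale at 64.3°: h·k = 1.000 × 2.306 = 2.306.
Areal scale at 30.2°: h·k = 1.000 × 1.157 = 1.157.
Ratio = 2.306/1.157 ≈ 1.99.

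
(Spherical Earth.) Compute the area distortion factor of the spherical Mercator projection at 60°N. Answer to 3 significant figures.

The Mercator projection is conformal; its linear scale factor is the same in every direction and equals sec φ = 1/cos φ.
Areal scale = k² = sec²φ = 1/cos²(60°) = 1/0.5000² = 4.000.

4.00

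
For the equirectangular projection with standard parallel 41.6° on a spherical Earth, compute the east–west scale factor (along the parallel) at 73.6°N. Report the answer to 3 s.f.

With standard parallel φ₀ = 41.6°, the equirectangular projection gives x = Rλ cos φ₀, y = Rφ, so h = 1 and k = cos 41.6° / cos φ.
k = cos 41.6° / cos 73.6° = 0.7478/0.2823 = 2.649.

2.65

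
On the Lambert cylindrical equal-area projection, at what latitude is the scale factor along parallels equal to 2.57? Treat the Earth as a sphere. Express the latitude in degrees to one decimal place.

67.1°

The Lambert cylindrical equal-area projection is the cylindrical equal-area projection with its standard parallel at the equator (φ₀ = 0). Cylindrical equal-area (φ₀ = 0°): h = cos φ / cos 0° along meridians, k = cos 0° / cos φ along parallels; h·k = 1.
k = cos φ₀ / cos φ = 2.57  ⇒  cos φ = cos 0° / 2.57 = 0.3891.
φ = arccos(0.3891) ≈ 67.1°.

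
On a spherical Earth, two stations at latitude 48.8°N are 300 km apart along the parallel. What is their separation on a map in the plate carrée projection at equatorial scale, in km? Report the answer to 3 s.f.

Plate carrée maps x = Rλ, y = Rφ. The meridian scale is h = 1 and the parallel scale is k = 1/cos φ = sec φ.
Along the parallel, k = sec 48.8° = 1/0.6587 = 1.518.
Map distance = 300 × 1.518 ≈ 455 km.

455 km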